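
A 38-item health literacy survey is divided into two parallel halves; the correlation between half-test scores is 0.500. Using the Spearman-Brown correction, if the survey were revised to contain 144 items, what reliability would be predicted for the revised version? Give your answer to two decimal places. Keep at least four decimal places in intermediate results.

0.88

Full-test reliability from the split-half r: r_full = 2(0.500)/(1 + 0.500) = 0.6667
Then adjust to 144 items: n = 144/38 = 3.7895
r_new = n·r_full / (1 + (n − 1)·r_full) = 2.5265 / 2.8598 ≈ 0.8835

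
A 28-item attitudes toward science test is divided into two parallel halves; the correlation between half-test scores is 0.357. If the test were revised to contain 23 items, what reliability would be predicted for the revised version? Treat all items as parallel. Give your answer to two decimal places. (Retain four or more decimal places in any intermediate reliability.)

Full-test reliability from the split-half r: r_full = 2(0.357)/(1 + 0.357) = 0.5262
Length factor from 28 to 23 items: n = 23/28 = 0.8214
r_new = n·r_full / (1 + (n − 1)·r_full) = 0.4322 / 0.9060 ≈ 0.4770

0.48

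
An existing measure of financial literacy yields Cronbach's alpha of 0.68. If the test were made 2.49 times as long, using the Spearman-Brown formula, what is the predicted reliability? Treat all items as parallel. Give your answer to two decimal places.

Apply the Spearman-Brown prophecy formula, r' = nr / [1 + (n − 1)r]:
r_new = 2.49·0.68 / [1 + (2.49 − 1)·0.68]
     = 1.6932 / 2.0132 = 0.8410

0.84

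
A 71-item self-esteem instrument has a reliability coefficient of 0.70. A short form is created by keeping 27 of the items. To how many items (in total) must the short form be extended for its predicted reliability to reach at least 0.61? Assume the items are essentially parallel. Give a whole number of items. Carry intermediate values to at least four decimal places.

48

First, r for the 27-item form: n = 27/71 = 0.3803, so r_27 = 0.3803·0.70/(1 + (0.3803 − 1)·0.70) = 0.4702
Length factor from the short form to reach 0.61: n' = 0.61(1 − 0.4702) / [0.4702(1 − 0.61)] ≈ 1.7624
Items = 1.7624 × 27 ≈ 47.58 → 48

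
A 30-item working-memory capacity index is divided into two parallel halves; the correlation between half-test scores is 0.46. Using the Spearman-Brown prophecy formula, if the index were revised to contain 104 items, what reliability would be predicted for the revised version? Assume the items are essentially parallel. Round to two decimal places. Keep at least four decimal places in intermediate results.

0.86

First correct the split-half correlation to full-test reliability: r_full = 2 × 0.46 / (1 + 0.46) ≈ 0.6301
Length factor from 30 to 104 items: n = 104/30 = 3.4667
r_new = n·r_full / (1 + (n − 1)·r_full) = 2.1844 / 2.5543 ≈ 0.8552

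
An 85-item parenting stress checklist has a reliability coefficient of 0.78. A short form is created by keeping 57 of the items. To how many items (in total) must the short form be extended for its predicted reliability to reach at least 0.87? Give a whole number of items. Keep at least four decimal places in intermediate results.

Short-form reliability: n = 57/85 = 0.6706; r_57 = n·r/(1+(n−1)r) ≈ 0.7039
Length factor from the short form to reach 0.87: n' = 0.87(1 − 0.7039) / [0.7039(1 − 0.87)] ≈ 2.8152
Total items = 2.8152 × 57 = 160.47, rounded up to 161.

161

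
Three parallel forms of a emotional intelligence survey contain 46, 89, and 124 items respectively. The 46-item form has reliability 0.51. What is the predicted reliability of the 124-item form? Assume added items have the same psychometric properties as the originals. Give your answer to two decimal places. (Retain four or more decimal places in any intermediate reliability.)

Only the ratio of lengths matters: n = 124/46 = 2.6957
r_{124} = n·r / (1 + (n − 1)·r) = 1.3748 / 1.8648 ≈ 0.7372

0.74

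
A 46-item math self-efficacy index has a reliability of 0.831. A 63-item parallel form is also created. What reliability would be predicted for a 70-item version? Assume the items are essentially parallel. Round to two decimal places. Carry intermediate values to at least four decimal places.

The 63-item form is not needed; work directly from the 46-item form with n = 70/46 = 1.5217.
r_{70} = n·r / (1 + (n − 1)·r) = 1.2645 / 1.4335 ≈ 0.8821

0.88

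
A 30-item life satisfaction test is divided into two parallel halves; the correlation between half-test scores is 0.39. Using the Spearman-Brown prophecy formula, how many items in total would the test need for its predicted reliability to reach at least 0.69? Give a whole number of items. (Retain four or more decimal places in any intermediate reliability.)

53

r_full = 2(0.39)/(1 + 0.39) = 0.5612
Solve Spearman-Brown for n: n = 0.69(1 − 0.5612) / [0.5612(1 − 0.69)] = 1.7403
Items = 1.7403 × 30 ≈ 52.21 → 53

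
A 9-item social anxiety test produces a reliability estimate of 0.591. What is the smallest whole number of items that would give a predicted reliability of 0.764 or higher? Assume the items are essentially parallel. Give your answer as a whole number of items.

Invert Spearman-Brown to solve for n:
n = r_target (1 − r_old) / [ r_old (1 − r_target) ]
n = [0.764 × 0.409] / [0.591 × 0.236]
n = 0.312476 / 0.139476 ≈ 2.2404
2.2404 × 9 = 20.16 → 21 items

21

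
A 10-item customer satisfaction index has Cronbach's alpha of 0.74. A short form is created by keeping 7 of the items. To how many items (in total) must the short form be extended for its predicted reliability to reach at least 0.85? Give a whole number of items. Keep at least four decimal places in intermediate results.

20

First, r for the 7-item form: n = 7/10 = 0.7000, so r_7 = 0.7000·0.74/(1 + (0.7000 − 1)·0.74) = 0.6658
Length factor from the short form to reach 0.85: n' = 0.85(1 − 0.6658) / [0.6658(1 − 0.85)] ≈ 2.8444
Total items = 2.8444 × 7 = 19.91, rounded up to 20.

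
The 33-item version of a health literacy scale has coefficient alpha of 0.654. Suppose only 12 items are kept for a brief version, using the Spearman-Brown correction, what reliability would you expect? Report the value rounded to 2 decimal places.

0.41

n = 12/33 = 0.3636
Spearman-Brown: r_new = n·r / (1 + (n − 1)·r)
r_new = 0.3636·0.654 / [1 + (0.3636 − 1)·0.654]
r_new = 0.2378 / 0.5838 ≈ 0.4073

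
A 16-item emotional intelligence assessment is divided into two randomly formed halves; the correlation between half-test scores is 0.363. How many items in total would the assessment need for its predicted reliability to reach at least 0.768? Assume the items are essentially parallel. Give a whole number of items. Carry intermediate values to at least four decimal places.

47

r_full = 2(0.363)/(1 + 0.363) = 0.5326
Solve Spearman-Brown for n: n = 0.768(1 − 0.5326) / [0.5326(1 − 0.768)] = 2.9051
Required items = 2.9051 × 16 = 46.48, so 47 items.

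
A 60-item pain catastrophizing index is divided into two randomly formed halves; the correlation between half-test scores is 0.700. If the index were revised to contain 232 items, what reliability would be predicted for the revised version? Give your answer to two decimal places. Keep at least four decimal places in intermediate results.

Full-test reliability from the split-half r: r_full = 2(0.700)/(1 + 0.700) = 0.8235
Then adjust to 232 items: n = 232/60 = 3.8667
r_new = n·r_full / (1 + (n − 1)·r_full) = 3.1842 / 3.3607 ≈ 0.9475

0.95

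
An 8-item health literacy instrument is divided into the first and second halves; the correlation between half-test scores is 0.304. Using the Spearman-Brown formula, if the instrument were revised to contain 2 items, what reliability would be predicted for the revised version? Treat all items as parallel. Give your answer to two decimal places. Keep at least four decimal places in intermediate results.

Spearman-Brown correction (n = 2): r_full = 2·0.304/(1 + 0.304) = 0.4663
Length factor from 8 to 2 items: n = 2/8 = 0.2500
r_new = n·r_full / (1 + (n − 1)·r_full) = 0.1166 / 0.6503 ≈ 0.1793

0.18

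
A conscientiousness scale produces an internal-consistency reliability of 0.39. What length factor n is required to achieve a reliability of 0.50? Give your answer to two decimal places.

1.56

Spearman-Brown solved for the length factor n:
n = r_target (1 − r_old) / [ r_old (1 − r_target) ]
n = [0.50 × 0.61] / [0.39 × 0.50]
  = 0.3050 / 0.1950 = 1.5641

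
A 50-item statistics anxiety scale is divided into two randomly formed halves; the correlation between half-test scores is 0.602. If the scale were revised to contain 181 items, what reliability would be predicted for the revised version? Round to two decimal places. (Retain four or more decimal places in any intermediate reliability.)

0.92

Spearman-Brown correction (n = 2): r_full = 2·0.602/(1 + 0.602) = 0.7516
Then adjust to 181 items: n = 181/50 = 3.6200
r_new = n·r_full / (1 + (n − 1)·r_full) = 2.7208 / 2.9692 ≈ 0.9163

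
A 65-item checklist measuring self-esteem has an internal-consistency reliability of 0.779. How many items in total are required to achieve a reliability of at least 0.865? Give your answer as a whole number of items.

Spearman-Brown solved for the length factor n:
n = r_target (1 − r_old) / [ r_old (1 − r_target) ]
n = [0.865 × 0.221] / [0.779 × 0.135]
  = 0.191165 / 0.105165 = 1.8178
Items needed = n × 65 = 1.8178 × 65 ≈ 118.16 → round up to 119

119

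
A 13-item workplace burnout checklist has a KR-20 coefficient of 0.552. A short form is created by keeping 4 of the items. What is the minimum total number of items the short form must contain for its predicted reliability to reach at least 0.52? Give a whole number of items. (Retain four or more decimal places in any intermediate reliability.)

12

First, r for the 4-item form: n = 4/13 = 0.3077, so r_4 = 0.3077·0.552/(1 + (0.3077 − 1)·0.552) = 0.2749
Length factor from the short form to reach 0.52: n' = 0.52(1 − 0.2749) / [0.2749(1 − 0.52)] ≈ 2.8575
Total items = 2.8575 × 4 = 11.43, rounded up to 12.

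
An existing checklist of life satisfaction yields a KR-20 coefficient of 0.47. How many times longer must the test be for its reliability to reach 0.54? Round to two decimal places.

1.32

Invert Spearman-Brown to solve for n:
n = r*(1 − r) / [ r (1 − r*) ]
n = 0.54(1 − 0.47) / [0.47(1 − 0.54)]
  = 0.2862 / 0.2162 = 1.3238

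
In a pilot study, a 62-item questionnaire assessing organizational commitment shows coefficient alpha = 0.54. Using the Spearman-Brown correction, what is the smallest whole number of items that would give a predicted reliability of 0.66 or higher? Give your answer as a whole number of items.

103

n = 0.66 × (1 − 0.54) / [ 0.54 × (1 − 0.66) ]
n = 0.3036 / 0.1836 ≈ 1.6536
1.6536 × 62 = 102.52 → 103 items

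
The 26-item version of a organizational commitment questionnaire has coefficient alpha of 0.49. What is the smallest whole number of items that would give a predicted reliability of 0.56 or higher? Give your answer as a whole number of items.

35

n = 0.56 × (1 − 0.49) / [ 0.49 × (1 − 0.56) ]
n = 0.2856 / 0.2156 ≈ 1.3247
1.3247 × 26 = 34.44 → 35 items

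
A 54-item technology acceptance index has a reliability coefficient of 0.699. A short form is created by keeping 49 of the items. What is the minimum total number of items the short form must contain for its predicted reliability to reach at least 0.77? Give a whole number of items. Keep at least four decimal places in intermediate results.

78

Short-form reliability: n = 49/54 = 0.9074; r_49 = n·r/(1+(n−1)r) ≈ 0.6782
Then solve for n' with r_old = 0.6782, r_target = 0.77: n' = 0.77(1 − 0.6782)/[0.6782(1 − 0.77)] = 1.5885
Total items = 1.5885 × 49 = 77.84, rounded up to 78.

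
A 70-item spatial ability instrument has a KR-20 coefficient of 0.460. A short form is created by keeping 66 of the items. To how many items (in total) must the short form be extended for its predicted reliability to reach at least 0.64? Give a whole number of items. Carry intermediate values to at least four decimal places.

147

Short-form reliability: n = 66/70 = 0.9429; r_66 = n·r/(1+(n−1)r) ≈ 0.4454
Length factor from the short form to reach 0.64: n' = 0.64(1 − 0.4454) / [0.4454(1 − 0.64)] ≈ 2.2136
Items = 2.2136 × 66 ≈ 146.10 → 147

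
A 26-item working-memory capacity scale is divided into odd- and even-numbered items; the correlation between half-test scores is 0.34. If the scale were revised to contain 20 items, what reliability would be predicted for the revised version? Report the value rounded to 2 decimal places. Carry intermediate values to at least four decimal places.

Full-test reliability from the split-half r: r_full = 2(0.34)/(1 + 0.34) = 0.5075
Length factor from 26 to 20 items: n = 20/26 = 0.7692
r_new = n·r_full / (1 + (n − 1)·r_full) = 0.3904 / 0.8829 ≈ 0.4422

0.44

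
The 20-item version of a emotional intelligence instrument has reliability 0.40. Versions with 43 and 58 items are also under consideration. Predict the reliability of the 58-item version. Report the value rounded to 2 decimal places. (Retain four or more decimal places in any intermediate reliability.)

0.66

The 43-item form is not needed; work directly from the 20-item form with n = 58/20 = 2.9000.
r_{58} = n·r / (1 + (n − 1)·r) = 1.1600 / 1.7600 ≈ 0.6591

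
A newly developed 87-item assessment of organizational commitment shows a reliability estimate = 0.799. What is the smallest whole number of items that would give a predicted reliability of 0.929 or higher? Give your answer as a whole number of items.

287

n = 0.929(1 − 0.799) / [0.799(1 − 0.929)]
n = 0.186729 / 0.056729 ≈ 3.2916
So the test needs 3.2916 × 87 ≈ 286.37 items; rounding up, 287.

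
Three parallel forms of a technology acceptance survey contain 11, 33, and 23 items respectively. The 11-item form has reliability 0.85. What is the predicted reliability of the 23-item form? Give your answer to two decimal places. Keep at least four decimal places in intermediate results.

Only the ratio of lengths matters: n = 23/11 = 2.0909
r_{23} = n·r / (1 + (n − 1)·r) = 1.7773 / 1.9273 ≈ 0.9222

0.92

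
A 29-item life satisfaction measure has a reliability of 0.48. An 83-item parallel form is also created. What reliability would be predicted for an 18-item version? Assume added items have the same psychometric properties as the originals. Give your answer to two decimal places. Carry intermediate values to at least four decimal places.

0.36

The 83-item form is not needed; work directly from the 29-item form with n = 18/29 = 0.6207.
r_{18} = n·r / (1 + (n − 1)·r) = 0.2979 / 0.8179 ≈ 0.3642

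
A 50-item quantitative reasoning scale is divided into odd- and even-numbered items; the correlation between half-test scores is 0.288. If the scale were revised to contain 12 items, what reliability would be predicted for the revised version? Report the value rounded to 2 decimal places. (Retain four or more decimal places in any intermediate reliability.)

0.16

First correct the split-half correlation to full-test reliability: r_full = 2 × 0.288 / (1 + 0.288) ≈ 0.4472
Then adjust to 12 items: n = 12/50 = 0.2400
r_new = n·r_full / (1 + (n − 1)·r_full) = 0.1073 / 0.6601 ≈ 0.1626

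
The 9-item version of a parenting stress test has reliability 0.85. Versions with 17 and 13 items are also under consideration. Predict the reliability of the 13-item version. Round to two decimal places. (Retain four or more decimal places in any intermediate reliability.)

0.89

The 17-item form is not needed; work directly from the 9-item form with n = 13/9 = 1.4444.
r_{13} = n·r / (1 + (n − 1)·r) = 1.2277 / 1.3777 ≈ 0.8911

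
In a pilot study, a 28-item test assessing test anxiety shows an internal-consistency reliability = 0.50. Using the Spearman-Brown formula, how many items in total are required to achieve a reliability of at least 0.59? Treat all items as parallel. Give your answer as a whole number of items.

Spearman-Brown solved for the length factor n:
n = r_target (1 − r_old) / [ r_old (1 − r_target) ]
n = [0.59 × 0.50] / [0.50 × 0.41]
  = 0.2950 / 0.2050 = 1.4390
So the test needs 1.4390 × 28 ≈ 40.29 items; rounding up, 41.

41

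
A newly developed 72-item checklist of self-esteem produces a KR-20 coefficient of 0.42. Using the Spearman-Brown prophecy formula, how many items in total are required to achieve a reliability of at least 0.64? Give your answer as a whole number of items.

n = 0.64(1 − 0.42) / [0.42(1 − 0.64)]
  = 0.3712 / 0.1512 = 2.4550
Items needed = n × 72 = 2.4550 × 72 ≈ 176.76 → round up to 177

177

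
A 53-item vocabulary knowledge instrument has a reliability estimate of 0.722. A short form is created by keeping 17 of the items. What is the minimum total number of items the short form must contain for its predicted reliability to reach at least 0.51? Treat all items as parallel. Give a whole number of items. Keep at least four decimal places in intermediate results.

22

Short-form reliability: n = 17/53 = 0.3208; r_17 = n·r/(1+(n−1)r) ≈ 0.4545
Length factor from the short form to reach 0.51: n' = 0.51(1 − 0.4545) / [0.4545(1 − 0.51)] ≈ 1.2492
Items = 1.2492 × 17 ≈ 21.24 → 22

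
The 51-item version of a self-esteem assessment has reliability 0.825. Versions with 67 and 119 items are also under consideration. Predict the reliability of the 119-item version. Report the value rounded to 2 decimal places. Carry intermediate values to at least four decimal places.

Only the ratio of lengths matters: n = 119/51 = 2.3333
r_{119} = n·r / (1 + (n − 1)·r) = 1.9250 / 2.1000 ≈ 0.9167

0.92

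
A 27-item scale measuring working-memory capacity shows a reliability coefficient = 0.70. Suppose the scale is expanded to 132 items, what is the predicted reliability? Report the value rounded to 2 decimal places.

Length ratio n = 132/27 = 4.8889
r_new = (4.8889 × 0.70) / (1 + (4.8889 − 1) × 0.70)
r_new = 3.4222 / 3.7222 ≈ 0.9194

0.92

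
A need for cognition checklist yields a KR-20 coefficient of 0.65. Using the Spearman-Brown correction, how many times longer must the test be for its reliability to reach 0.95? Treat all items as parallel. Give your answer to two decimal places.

10.23

Spearman-Brown solved for the length factor n:
n = r_target (1 − r_old) / [ r_old (1 − r_target) ]
n = 0.95(1 − 0.65) / [0.65(1 − 0.95)]
  = 0.3325 / 0.0325 = 10.2308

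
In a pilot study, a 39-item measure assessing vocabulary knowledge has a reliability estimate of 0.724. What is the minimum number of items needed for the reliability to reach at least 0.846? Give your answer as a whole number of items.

82

n = 0.846 × (1 − 0.724) / [ 0.724 × (1 − 0.846) ]
n = 0.233496 / 0.111496 ≈ 2.0942
So the test needs 2.0942 × 39 ≈ 81.67 items; rounding up, 82.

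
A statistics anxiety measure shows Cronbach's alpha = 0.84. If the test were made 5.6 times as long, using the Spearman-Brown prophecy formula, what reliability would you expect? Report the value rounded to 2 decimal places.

r_new = 5.6·0.84 / [1 + (5.6 − 1)·0.84]
     = 4.7040 / 4.8640 = 0.9671

0.97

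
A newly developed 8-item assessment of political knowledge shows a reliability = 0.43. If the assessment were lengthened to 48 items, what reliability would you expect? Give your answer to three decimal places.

0.819

The new length is 48/8 = 6 times the old.
By Spearman-Brown, r_new = n r / (1 + (n − 1) r).
r_new = (6 × 0.43) / (1 + (6 − 1) × 0.43)
     = 2.5800 / 3.1500 = 0.8190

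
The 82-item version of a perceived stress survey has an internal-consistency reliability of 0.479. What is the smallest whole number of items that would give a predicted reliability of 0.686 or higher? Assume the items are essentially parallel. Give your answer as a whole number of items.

195

n = [0.686 × 0.521] / [0.479 × 0.314]
  = 0.357406 / 0.150406 = 2.3763
So the test needs 2.3763 × 82 ≈ 194.86 items; rounding up, 195.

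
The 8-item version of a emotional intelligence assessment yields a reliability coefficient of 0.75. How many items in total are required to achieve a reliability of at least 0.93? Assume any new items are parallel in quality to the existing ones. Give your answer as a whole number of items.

36

Spearman-Brown solved for the length factor n:
n = r_target (1 − r_old) / [ r_old (1 − r_target) ]
n = [0.93 × 0.25] / [0.75 × 0.07]
n = 0.2325 / 0.0525 ≈ 4.4286
4.4286 × 8 = 35.43 → 36 items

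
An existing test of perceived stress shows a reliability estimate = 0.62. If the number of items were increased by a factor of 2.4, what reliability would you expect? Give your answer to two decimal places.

0.80

r_new = 2.4·0.62 / [1 + (2.4 − 1)·0.62]
     = 1.4880 / 1.8680 = 0.7966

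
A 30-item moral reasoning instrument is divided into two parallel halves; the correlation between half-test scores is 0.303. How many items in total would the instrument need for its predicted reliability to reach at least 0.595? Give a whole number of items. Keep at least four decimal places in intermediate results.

51

Corrected full-test reliability: r_full = 2 × 0.303 / (1 + 0.303) ≈ 0.4651
n = r_tgt(1 − r_full) / [r_full(1 − r_tgt)] = 0.595 × 0.5349 / (0.4651 × 0.405) ≈ 1.6896
Required items = 1.6896 × 30 = 50.69, so 51 items.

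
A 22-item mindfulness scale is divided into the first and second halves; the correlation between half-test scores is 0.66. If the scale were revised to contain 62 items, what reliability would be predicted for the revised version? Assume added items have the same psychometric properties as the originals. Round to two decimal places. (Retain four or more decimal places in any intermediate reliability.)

Spearman-Brown correction (n = 2): r_full = 2·0.66/(1 + 0.66) = 0.7952
Length factor from 22 to 62 items: n = 62/22 = 2.8182
r_new = n·r_full / (1 + (n − 1)·r_full) = 2.2410 / 2.4458 ≈ 0.9163

0.92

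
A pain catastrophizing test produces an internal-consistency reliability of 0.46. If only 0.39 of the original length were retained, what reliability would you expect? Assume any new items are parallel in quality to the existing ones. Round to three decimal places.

Spearman-Brown: r_new = n·r / (1 + (n − 1)·r)
r_new = 0.39·0.46 / [1 + (0.39 − 1)·0.46]
r_new = 0.1794 / 0.7194 ≈ 0.2494

0.249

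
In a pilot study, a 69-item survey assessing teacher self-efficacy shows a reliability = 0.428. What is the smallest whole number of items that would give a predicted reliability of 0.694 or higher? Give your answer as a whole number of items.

210

n = [0.694 × 0.572] / [0.428 × 0.306]
n = 0.396968 / 0.130968 ≈ 3.0310
So the test needs 3.0310 × 69 ≈ 209.14 items; rounding up, 210.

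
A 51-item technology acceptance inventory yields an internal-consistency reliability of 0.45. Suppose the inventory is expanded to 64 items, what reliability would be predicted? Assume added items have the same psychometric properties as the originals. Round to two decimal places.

Length ratio n = 64/51 = 1.2549
By Spearman-Brown, r_new = n r / (1 + (n − 1) r).
r_new = (1.2549 × 0.45) / (1 + (1.2549 − 1) × 0.45)
r_new = 0.5647 / 1.1147 ≈ 0.5066

0.51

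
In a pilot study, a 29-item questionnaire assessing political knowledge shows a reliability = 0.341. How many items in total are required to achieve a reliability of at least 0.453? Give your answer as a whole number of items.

47

Invert Spearman-Brown to solve for n:
n = r_target (1 − r_old) / [ r_old (1 − r_target) ]
n = 0.453 × (1 − 0.341) / [ 0.341 × (1 − 0.453) ]
  = 0.298527 / 0.186527 = 1.6004
1.6004 × 29 = 46.41 → 47 items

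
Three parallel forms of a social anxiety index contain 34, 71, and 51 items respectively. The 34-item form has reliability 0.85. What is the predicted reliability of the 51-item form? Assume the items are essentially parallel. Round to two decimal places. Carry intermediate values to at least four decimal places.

0.89

The 71-item form is not needed; work directly from the 34-item form with n = 51/34 = 1.5000.
r_{51} = n·r / (1 + (n − 1)·r) = 1.2750 / 1.4250 ≈ 0.8947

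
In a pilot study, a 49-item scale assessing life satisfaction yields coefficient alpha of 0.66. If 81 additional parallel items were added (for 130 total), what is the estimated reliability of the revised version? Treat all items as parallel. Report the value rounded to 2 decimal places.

n = 130/49 = 2.6531
r_new = (2.6531 × 0.66) / (1 + (2.6531 − 1) × 0.66)
r_new = 1.7510 / 2.0910 ≈ 0.8374

0.84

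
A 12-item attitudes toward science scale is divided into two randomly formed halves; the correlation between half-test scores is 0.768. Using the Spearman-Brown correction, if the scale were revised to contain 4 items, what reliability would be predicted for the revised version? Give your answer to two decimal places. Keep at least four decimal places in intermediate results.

First correct the split-half correlation to full-test reliability: r_full = 2 × 0.768 / (1 + 0.768) ≈ 0.8688
Length factor from 12 to 4 items: n = 4/12 = 0.3333
r_new = n·r_full / (1 + (n − 1)·r_full) = 0.2896 / 0.4208 ≈ 0.6882

0.69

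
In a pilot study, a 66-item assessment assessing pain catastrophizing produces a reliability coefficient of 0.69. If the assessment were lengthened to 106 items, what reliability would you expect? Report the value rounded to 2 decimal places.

n = 106/66 = 1.6061
r_new = (1.6061 × 0.69) / (1 + (1.6061 − 1) × 0.69)
     = 1.1082 / 1.4182 = 0.7814

0.78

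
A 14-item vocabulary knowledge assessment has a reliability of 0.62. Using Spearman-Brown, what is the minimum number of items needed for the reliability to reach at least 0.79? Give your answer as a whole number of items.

33

n = [0.79 × 0.38] / [0.62 × 0.21]
  = 0.3002 / 0.1302 = 2.3057
2.3057 × 14 = 32.28 → 33 items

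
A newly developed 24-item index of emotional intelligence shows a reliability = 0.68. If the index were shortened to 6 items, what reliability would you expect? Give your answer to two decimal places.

0.35

Length ratio n = 6/24 = 0.25
Apply the Spearman-Brown prophecy formula, r' = nr / [1 + (n − 1)r]:
r_new = 0.25·0.68 / [1 + (0.25 − 1)·0.68]
r_new = 0.1700 / 0.4900 ≈ 0.3469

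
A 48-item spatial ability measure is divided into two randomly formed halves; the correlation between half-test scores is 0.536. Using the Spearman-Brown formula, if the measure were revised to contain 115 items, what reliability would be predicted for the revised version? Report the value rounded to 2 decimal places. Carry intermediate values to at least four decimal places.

Spearman-Brown correction (n = 2): r_full = 2·0.536/(1 + 0.536) = 0.6979
Length factor from 48 to 115 items: n = 115/48 = 2.3958
r_new = n·r_full / (1 + (n − 1)·r_full) = 1.6720 / 1.9741 ≈ 0.8470

0.85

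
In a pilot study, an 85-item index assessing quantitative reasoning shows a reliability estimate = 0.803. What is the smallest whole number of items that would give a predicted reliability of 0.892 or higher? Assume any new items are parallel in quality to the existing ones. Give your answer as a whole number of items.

Rearranging the Spearman-Brown formula for n,
n = r_target (1 − r_old) / [ r_old (1 − r_target) ]
n = 0.892 × (1 − 0.803) / [ 0.803 × (1 − 0.892) ]
n = 0.175724 / 0.086724 ≈ 2.0262
Items needed = n × 85 = 2.0262 × 85 ≈ 172.23 → round up to 173

173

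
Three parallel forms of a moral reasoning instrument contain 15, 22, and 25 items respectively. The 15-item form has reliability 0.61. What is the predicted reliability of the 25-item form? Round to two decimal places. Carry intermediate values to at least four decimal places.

0.72

Only the ratio of lengths matters: n = 25/15 = 1.6667
r_{25} = n·r / (1 + (n − 1)·r) = 1.0167 / 1.4067 ≈ 0.7228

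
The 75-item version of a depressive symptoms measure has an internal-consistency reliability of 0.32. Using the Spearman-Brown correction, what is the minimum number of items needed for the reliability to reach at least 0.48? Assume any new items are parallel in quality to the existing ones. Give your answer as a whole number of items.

148

Spearman-Brown solved for the length factor n:
n = r*(1 − r) / [ r (1 − r*) ]
n = 0.48 × (1 − 0.32) / [ 0.32 × (1 − 0.48) ]
n = 0.3264 / 0.1664 ≈ 1.9615
So the test needs 1.9615 × 75 ≈ 147.11 items; rounding up, 148.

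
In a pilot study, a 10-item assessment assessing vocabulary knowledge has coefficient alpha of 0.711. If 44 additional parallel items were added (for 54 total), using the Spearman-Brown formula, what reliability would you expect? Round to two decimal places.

0.93

n = 54/10 = 5.4
r_new = 5.4·0.711 / [1 + (5.4 − 1)·0.711]
r_new = 3.8394 / 4.1284 ≈ 0.9300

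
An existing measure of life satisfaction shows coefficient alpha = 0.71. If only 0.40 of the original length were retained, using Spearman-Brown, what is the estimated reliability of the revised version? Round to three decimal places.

r_new = (0.4 × 0.71) / (1 + (0.4 − 1) × 0.71)
     = 0.2840 / 0.5740 = 0.4948

0.495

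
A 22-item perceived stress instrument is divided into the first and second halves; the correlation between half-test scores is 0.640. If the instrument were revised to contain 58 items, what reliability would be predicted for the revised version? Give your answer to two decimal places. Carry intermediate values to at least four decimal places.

0.90

Spearman-Brown correction (n = 2): r_full = 2·0.640/(1 + 0.640) = 0.7805
Then adjust to 58 items: n = 58/22 = 2.6364
r_new = n·r_full / (1 + (n − 1)·r_full) = 2.0577 / 2.2772 ≈ 0.9036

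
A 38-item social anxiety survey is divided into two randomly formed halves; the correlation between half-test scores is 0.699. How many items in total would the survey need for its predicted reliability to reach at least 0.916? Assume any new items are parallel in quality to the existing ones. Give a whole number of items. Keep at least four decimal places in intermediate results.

Corrected full-test reliability: r_full = 2 × 0.699 / (1 + 0.699) ≈ 0.8228
Solve Spearman-Brown for n: n = 0.916(1 − 0.8228) / [0.8228(1 − 0.916)] = 2.3485
Items = 2.3485 × 38 ≈ 89.24 → 90

90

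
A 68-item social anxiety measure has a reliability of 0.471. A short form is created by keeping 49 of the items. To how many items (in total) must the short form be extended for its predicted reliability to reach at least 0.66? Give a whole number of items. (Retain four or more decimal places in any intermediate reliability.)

First, r for the 49-item form: n = 49/68 = 0.7206, so r_49 = 0.7206·0.471/(1 + (0.7206 − 1)·0.471) = 0.3908
Then solve for n' with r_old = 0.3908, r_target = 0.66: n' = 0.66(1 − 0.3908)/[0.3908(1 − 0.66)] = 3.0260
Items = 3.0260 × 49 ≈ 148.27 → 149

149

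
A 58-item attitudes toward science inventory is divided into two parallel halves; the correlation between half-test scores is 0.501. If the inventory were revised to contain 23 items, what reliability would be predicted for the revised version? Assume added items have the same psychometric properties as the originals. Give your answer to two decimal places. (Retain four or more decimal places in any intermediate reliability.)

First correct the split-half correlation to full-test reliability: r_full = 2 × 0.501 / (1 + 0.501) ≈ 0.6676
Then adjust to 23 items: n = 23/58 = 0.3966
r_new = n·r_full / (1 + (n − 1)·r_full) = 0.2648 / 0.5972 ≈ 0.4434

0.44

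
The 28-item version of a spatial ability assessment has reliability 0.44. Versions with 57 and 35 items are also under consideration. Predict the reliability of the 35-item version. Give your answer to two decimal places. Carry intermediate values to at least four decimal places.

Only the ratio of lengths matters: n = 35/28 = 1.2500
r_{35} = n·r / (1 + (n − 1)·r) = 0.5500 / 1.1100 ≈ 0.4955

0.50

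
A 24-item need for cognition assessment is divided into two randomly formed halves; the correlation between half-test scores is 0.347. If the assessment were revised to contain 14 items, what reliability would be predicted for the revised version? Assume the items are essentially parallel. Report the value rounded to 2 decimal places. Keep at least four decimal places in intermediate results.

0.38

First correct the split-half correlation to full-test reliability: r_full = 2 × 0.347 / (1 + 0.347) ≈ 0.5152
Length factor from 24 to 14 items: n = 14/24 = 0.5833
r_new = n·r_full / (1 + (n − 1)·r_full) = 0.3005 / 0.7853 ≈ 0.3827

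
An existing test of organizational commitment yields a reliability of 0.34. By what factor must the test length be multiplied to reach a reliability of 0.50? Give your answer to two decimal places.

n = 0.50 × (1 − 0.34) / [ 0.34 × (1 − 0.50) ]
  = 0.3300 / 0.1700 = 1.9412

1.94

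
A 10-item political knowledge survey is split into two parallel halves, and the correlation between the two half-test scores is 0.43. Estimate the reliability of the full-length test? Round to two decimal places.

The full test is twice the length of either half (n = 2).
r_full = 2(0.43) / (1 + 0.43)
r_full = 0.8600 / 1.4300 ≈ 0.6014

0.60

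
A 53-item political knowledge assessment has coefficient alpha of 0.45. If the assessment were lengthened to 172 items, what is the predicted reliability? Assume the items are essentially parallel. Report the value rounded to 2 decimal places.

The new length is 172/53 = 3.2453 times the old.
Spearman-Brown: r_new = n·r / (1 + (n − 1)·r)
r_new = (3.2453 × 0.45) / (1 + (3.2453 − 1) × 0.45)
     = 1.4604 / 2.0104 = 0.7264

0.73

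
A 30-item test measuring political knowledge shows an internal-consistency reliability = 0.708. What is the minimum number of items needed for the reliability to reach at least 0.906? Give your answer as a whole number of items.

120

Rearranging the Spearman-Brown formula for n,
n = r_target (1 − r_old) / [ r_old (1 − r_target) ]
n = [0.906 × 0.292] / [0.708 × 0.094]
n = 0.264552 / 0.066552 ≈ 3.9751
3.9751 × 30 = 119.25 → 120 items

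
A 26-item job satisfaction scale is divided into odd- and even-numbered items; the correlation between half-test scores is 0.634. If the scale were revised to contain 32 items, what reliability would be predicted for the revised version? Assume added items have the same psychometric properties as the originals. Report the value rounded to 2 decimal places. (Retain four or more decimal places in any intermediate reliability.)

Full-test reliability from the split-half r: r_full = 2(0.634)/(1 + 0.634) = 0.7760
Then adjust to 32 items: n = 32/26 = 1.2308
r_new = n·r_full / (1 + (n − 1)·r_full) = 0.9551 / 1.1791 ≈ 0.8100

0.81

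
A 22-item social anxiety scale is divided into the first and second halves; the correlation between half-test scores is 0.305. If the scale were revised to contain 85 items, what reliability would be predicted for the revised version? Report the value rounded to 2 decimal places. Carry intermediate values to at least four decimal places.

0.77

Full-test reliability from the split-half r: r_full = 2(0.305)/(1 + 0.305) = 0.4674
Then adjust to 85 items: n = 85/22 = 3.8636
r_new = n·r_full / (1 + (n − 1)·r_full) = 1.8058 / 2.3384 ≈ 0.7722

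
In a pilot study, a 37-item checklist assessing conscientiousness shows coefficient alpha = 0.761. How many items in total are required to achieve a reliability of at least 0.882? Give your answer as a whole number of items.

87

Invert Spearman-Brown to solve for n:
n = r_target (1 − r_old) / [ r_old (1 − r_target) ]
n = [0.882 × 0.239] / [0.761 × 0.118]
  = 0.210798 / 0.089798 = 2.3475
2.3475 × 37 = 86.86 → 87 items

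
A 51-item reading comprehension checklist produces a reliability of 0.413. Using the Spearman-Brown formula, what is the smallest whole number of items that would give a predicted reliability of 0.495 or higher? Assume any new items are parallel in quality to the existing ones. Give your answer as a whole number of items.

Spearman-Brown solved for the length factor n:
n = r*(1 − r) / [ r (1 − r*) ]
n = 0.495 × (1 − 0.413) / [ 0.413 × (1 − 0.495) ]
n = 0.290565 / 0.208565 ≈ 1.3932
So the test needs 1.3932 × 51 ≈ 71.05 items; rounding up, 72.

72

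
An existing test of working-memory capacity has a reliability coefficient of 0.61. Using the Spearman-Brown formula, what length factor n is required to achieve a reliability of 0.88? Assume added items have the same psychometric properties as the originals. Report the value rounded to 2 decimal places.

n = 0.88 × (1 − 0.61) / [ 0.61 × (1 − 0.88) ]
  = 0.3432 / 0.0732 = 4.6885

4.69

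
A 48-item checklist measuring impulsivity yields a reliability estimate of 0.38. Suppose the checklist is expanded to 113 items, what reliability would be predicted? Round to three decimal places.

n = 113/48 = 2.3542
By Spearman-Brown, r_new = n r / (1 + (n − 1) r).
r_new = (2.3542 × 0.38) / (1 + (2.3542 − 1) × 0.38)
r_new = 0.8946 / 1.5146 ≈ 0.5907

0.591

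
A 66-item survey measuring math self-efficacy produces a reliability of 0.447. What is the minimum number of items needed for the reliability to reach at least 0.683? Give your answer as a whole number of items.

n = 0.683 × (1 − 0.447) / [ 0.447 × (1 − 0.683) ]
n = 0.377699 / 0.141699 ≈ 2.6655
2.6655 × 66 = 175.92 → 176 items

176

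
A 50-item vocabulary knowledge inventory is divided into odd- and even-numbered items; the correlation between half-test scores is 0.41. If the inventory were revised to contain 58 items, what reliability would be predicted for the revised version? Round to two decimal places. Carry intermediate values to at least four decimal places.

Spearman-Brown correction (n = 2): r_full = 2·0.41/(1 + 0.41) = 0.5816
Length factor from 50 to 58 items: n = 58/50 = 1.1600
r_new = n·r_full / (1 + (n − 1)·r_full) = 0.6747 / 1.0931 ≈ 0.6172

0.62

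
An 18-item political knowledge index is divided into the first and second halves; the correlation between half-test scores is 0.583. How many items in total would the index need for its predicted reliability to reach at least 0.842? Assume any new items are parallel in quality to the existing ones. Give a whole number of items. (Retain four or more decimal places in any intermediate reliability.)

35

Corrected full-test reliability: r_full = 2 × 0.583 / (1 + 0.583) ≈ 0.7366
n = r_tgt(1 − r_full) / [r_full(1 − r_tgt)] = 0.842 × 0.2634 / (0.7366 × 0.158) ≈ 1.9056
Items = 1.9056 × 18 ≈ 34.30 → 35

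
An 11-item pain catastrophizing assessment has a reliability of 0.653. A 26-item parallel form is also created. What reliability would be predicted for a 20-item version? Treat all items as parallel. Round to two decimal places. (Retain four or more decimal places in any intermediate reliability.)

0.77

The 26-item form is not needed; work directly from the 11-item form with n = 20/11 = 1.8182.
r_{20} = n·r / (1 + (n − 1)·r) = 1.1873 / 1.5343 ≈ 0.7738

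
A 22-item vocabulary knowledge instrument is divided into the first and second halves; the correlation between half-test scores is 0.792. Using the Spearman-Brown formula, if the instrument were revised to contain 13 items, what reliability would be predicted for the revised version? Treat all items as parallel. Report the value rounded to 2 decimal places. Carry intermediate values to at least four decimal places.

0.82

Full-test reliability from the split-half r: r_full = 2(0.792)/(1 + 0.792) = 0.8839
Then adjust to 13 items: n = 13/22 = 0.5909
r_new = n·r_full / (1 + (n − 1)·r_full) = 0.5223 / 0.6384 ≈ 0.8181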